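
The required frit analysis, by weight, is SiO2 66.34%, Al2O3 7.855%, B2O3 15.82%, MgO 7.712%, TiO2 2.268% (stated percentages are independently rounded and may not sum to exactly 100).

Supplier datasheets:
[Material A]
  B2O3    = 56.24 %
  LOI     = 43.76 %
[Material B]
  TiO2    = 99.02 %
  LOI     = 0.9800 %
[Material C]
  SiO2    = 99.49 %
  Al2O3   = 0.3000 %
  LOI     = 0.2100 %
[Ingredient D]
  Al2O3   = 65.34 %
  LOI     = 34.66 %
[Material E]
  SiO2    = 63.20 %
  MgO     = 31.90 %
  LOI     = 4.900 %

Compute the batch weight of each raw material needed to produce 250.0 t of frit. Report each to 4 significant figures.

Batch per 250.0 t frit:
  Material A: 70.32 t
  Material B: 5.726 t
  Material C: 128.3 t
  Ingredient D: 29.47 t
  Material E: 60.44 t
Total batch = 294.3 t; LOI loss = 44.27 t; yield = 84.95%

All arithmetic holds full precision throughout — in-progress results are shown with 4-significant-figure rounding in the printout — exactly one rounding lands on every reported figure. The derived quantities (the yield, the five compositions, glass mass, the totals, LOI) are rebuilt using the weight values on 250.0 t of glass at exact precision, exactly as printed in the problem or answer text.
Oxide mass targets, per 250.0 t frit:
  SiO2: 66.34% × 250.0 = 165.8 t
  Al2O3: 7.855% × 250.0 = 19.64 t
  B2O3: 15.82% × 250.0 = 39.55 t
  MgO: 7.712% × 250.0 = 19.28 t
  TiO2: 2.268% × 250.0 = 5.670 t
Oxide-by-oxide audit with the batch weights as given, against the basis in use (oxide sums agree with the targets up to rounding of the answer):
  SiO2: 128.3·0.9949 + 60.44·0.6320 = 165.8 t (target 165.8 t)
  Al2O3: 128.3·0.003000 + 29.47·0.6534 = 19.64 t (target 19.64 t)
  B2O3: 70.32·0.5624 = 39.55 t (target 39.55 t)
  MgO: 60.44·0.3190 = 19.28 t (target 19.28 t)
  TiO2: 5.726·0.9902 = 5.670 t (target 5.670 t)
Auditing the glass mass value: whole batch net of LOI = 250.0 t (the targets, summed, come to 250.0 t; with the basis standing at 250.0 t — any gap is answer rounding).
Total batch = Σ batch = 294.3 t; Σ batch·LOI gives LOI loss = 44.27 t; yield = glass ÷ total batch = 84.95%.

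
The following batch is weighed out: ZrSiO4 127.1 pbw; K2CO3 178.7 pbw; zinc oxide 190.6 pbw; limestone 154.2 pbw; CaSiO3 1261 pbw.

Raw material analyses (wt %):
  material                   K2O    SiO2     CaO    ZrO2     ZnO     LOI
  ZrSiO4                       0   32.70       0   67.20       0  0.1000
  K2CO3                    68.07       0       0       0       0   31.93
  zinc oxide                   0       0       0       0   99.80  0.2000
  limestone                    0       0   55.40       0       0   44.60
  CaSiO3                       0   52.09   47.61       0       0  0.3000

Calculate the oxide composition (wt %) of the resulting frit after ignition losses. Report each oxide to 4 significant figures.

Values along the way are rounded off to 4 significant digits as shown; each numeric step carries exact precision all the way through; every reported number is rounded a single time. All derived quantities, including yield, net glass mass, the totals, LOI, the five compositions, are computed using the weight values at 1781 pbw of glass at exact precision as they appear in problem or answer.
Per-oxide mass from batch:
  K2O: 178.7·0.6807 = 121.6 pbw
  SiO2: 127.1·0.3270 + 1261·0.5209 = 698.4 pbw
  CaO: 154.2·0.5540 + 1261·0.4761 = 685.8 pbw
  ZrO2: 127.1·0.6720 = 85.41 pbw
  ZnO: 190.6·0.9980 = 190.2 pbw
LOI: 127.1·0.001000 + 178.7·0.3193 + 190.6·0.002000 + 154.2·0.4460 + 1261·0.003000 = 130.1 pbw
Glass = total batch minus LOI = 1912 − 130.1 = 1781 pbw (the oxide masses sum to this)
wt % = oxide mass / glass mass × 100

Glass mass = 1781 pbw (batch 1912 − LOI 130.1).
Composition: K2O 6.828%, SiO2 39.20%, CaO 38.50%, ZrO2 4.794%, ZnO 10.68%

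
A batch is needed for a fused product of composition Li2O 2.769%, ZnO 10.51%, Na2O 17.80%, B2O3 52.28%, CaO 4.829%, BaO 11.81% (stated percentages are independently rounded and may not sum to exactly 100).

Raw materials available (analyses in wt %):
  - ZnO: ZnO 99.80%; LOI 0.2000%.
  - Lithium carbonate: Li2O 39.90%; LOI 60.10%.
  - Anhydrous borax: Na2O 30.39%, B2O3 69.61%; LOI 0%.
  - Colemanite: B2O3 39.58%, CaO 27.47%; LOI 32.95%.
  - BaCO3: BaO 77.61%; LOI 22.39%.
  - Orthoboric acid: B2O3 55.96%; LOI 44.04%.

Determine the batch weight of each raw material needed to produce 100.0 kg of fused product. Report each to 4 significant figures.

Mid-chain values appear with 4-significant-figure rounding within the worked lines. All internal work maintains exact precision throughout; each reported result receives exactly one rounding. Derived quantities, including LOI, totals, net glass mass, yield, the six compositions, are rebuilt from the batch weights for 100.0 kg of glass in full float precision, as written in either problem or answer.
Target oxide masses per 100.0 kg fused product:
  Li2O: 2.769% × 100.0 = 2.769 kg
  ZnO: 10.51% × 100.0 = 10.51 kg
  Na2O: 17.80% × 100.0 = 17.80 kg
  B2O3: 52.28% × 100.0 = 52.28 kg
  CaO: 4.829% × 100.0 = 4.829 kg
  BaO: 11.81% × 100.0 = 11.81 kg
Balance tally, oxide-wise, per the reported batch figures, on the stated basis (delivered sums recover each target modulo rounding of the values):
  Li2O: 6.940·0.3990 = 2.769 kg (target 2.769 kg)
  ZnO: 10.53·0.9980 = 10.51 kg (target 10.51 kg)
  Na2O: 58.57·0.3039 = 17.80 kg (target 17.80 kg)
  B2O3: 58.57·0.6961 + 17.58·0.3958 + 8.131·0.5596 = 52.28 kg (target 52.28 kg)
  CaO: 17.58·0.2747 = 4.829 kg (target 4.829 kg)
  BaO: 15.22·0.7761 = 11.81 kg (target 11.81 kg)
Glass-mass closure: Σ batch − LOI loss = 100.0 kg (the Σ of target masses is 100.0 kg; stated basis 100.0 kg — gaps are rounding artifacts).
Total batch = Σ batch = 117.0 kg; Σ batch·LOI gives LOI loss = 16.97 kg; yield: glass divided by total = 85.49%.

Batch per 100.0 kg fused product:
  ZnO: 10.53 kg
  Lithium carbonate: 6.940 kg
  Anhydrous borax: 58.57 kg
  Colemanite: 17.58 kg
  BaCO3: 15.22 kg
  Orthoboric acid: 8.131 kg
Total batch = 117.0 kg; LOI loss = 16.97 kg; yield = 85.49%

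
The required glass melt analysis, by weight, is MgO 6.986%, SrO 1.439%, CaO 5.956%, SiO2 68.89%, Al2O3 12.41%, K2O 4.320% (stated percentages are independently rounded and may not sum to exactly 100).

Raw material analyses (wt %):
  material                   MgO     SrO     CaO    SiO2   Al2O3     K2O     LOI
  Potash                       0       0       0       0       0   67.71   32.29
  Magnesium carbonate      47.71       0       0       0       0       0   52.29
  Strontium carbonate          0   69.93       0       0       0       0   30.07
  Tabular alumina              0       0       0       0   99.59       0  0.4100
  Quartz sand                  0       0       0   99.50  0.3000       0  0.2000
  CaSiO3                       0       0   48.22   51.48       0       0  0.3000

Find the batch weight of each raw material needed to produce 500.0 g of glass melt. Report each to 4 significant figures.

Batch per 500.0 g glass melt:
  Potash: 31.90 g
  Magnesium carbonate: 73.21 g
  Strontium carbonate: 10.29 g
  Tabular alumina: 61.36 g
  Quartz sand: 314.2 g
  CaSiO3: 61.76 g
Total batch = 552.7 g; LOI loss = 52.74 g; yield = 90.46%

Working values are shown (rounded to 4 significant figures) in the working; the whole derivation carries full precision in every operation — a single rounding completes each reported number; derived quantities (glass mass, totals, yield, ignition loss, six oxide percentages) are recomputed at exact precision using the weight values per 500.0 g of glass, precisely as stated by question or answer.
Oxide-by-oxide targets in 500.0 g glass melt:
  MgO: 6.986% × 500.0 = 34.93 g
  SrO: 1.439% × 500.0 = 7.195 g
  CaO: 5.956% × 500.0 = 29.78 g
  SiO2: 68.89% × 500.0 = 344.4 g
  Al2O3: 12.41% × 500.0 = 62.05 g
  K2O: 4.320% × 500.0 = 21.60 g
Balance tally, oxide-wise, working from each reported weight, relative to the basis at hand (every target is met by its sum once rounding is allowed for):
  MgO: 73.21·0.4771 = 34.93 g (target 34.93 g)
  SrO: 10.29·0.6993 = 7.196 g (target 7.195 g)
  CaO: 61.76·0.4822 = 29.78 g (target 29.78 g)
  SiO2: 314.2·0.9950 + 61.76·0.5148 = 344.4 g (target 344.4 g)
  Al2O3: 61.36·0.9959 + 314.2·0.003000 = 62.05 g (target 62.05 g)
  K2O: 31.90·0.6771 = 21.60 g (target 21.60 g)
Glass mass check: the batch minus its LOI: 500.0 g (oxide target masses add up to 500.0 g; stated basis 500.0 g — differing by rounding only).
Adding the batch up: Σ batch = 552.7 g; loss to ignition Σ batch·LOI = 52.74 g; as yield: glass ÷ batch → 90.46%.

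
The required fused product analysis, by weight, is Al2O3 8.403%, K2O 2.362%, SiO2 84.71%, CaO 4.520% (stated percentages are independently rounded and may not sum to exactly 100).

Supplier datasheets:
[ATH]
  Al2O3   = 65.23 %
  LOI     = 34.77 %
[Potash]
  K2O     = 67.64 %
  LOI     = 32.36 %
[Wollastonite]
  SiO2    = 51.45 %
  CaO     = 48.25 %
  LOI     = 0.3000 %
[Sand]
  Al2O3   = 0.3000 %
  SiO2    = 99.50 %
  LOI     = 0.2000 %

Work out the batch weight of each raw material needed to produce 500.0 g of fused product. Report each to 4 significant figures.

Batch per 500.0 g fused product:
  ATH: 62.56 g
  Potash: 17.46 g
  Wollastonite: 46.84 g
  Sand: 401.5 g
Total batch = 528.4 g; LOI loss = 28.35 g; yield = 94.64%

The whole derivation maintains exact precision all the way through — mid-chain values appear rounded to 4 significant digits; every reported result undergoes a single rounding — derived quantities, including glass mass, totals, LOI, the four compositions, the yield, are recomputed from the batch weights on 500.0 g of glass at full float precision, as they appear in either problem or answer.
The oxide mass targets at 500.0 g fused product:
  Al2O3: 8.403% × 500.0 = 42.02 g
  K2O: 2.362% × 500.0 = 11.81 g
  SiO2: 84.71% × 500.0 = 423.6 g
  CaO: 4.520% × 500.0 = 22.60 g
Mass-balance tally per oxide with the batch weights as given, under the basis named above (oxide sums agree with the targets once rounding is allowed for):
  Al2O3: 62.56·0.6523 + 401.5·0.003000 = 42.01 g (target 42.02 g)
  K2O: 17.46·0.6764 = 11.81 g (target 11.81 g)
  SiO2: 46.84·0.5145 + 401.5·0.9950 = 423.6 g (target 423.6 g)
  CaO: 46.84·0.4825 = 22.60 g (target 22.60 g)
Mass balance on the glass: the batch minus its LOI: 500.0 g (the targets, summed, come to 500.0 g; basis as stated: 500.0 g — gaps are rounding artifacts).
Total batch = Σ batch = 528.4 g; ignition loss, Σ(batch × LOI) = 28.35 g; yield = glass ÷ total batch = 94.64%.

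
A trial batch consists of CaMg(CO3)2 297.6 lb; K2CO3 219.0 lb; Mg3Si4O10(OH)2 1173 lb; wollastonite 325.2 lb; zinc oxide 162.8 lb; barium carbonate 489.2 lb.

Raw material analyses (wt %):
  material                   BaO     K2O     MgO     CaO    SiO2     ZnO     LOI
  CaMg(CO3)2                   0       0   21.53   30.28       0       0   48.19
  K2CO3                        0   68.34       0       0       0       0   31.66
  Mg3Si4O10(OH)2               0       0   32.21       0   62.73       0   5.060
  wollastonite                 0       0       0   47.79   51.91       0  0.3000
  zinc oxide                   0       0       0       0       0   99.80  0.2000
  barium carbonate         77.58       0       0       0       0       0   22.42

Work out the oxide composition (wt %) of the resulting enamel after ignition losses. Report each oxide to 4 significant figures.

Glass mass = 2284 lb (batch 2667 − LOI 383.1).
Composition: BaO 16.62%, K2O 6.554%, MgO 19.35%, CaO 10.75%, SiO2 39.61%, ZnO 7.114%

Working values are printed rounded to four significant digits within the worked lines — the working math maintains full float precision from first step to last; every reported figure sees exactly one rounding; the derived quantities, which include totals, glass mass, the yield, six oxide percentages, LOI, are rebuilt at full precision, as they appear in the problem or answer text, using the weight values on 2284 lb of glass.
Mass of each oxide from the mix:
  BaO: 489.2·0.7758 = 379.5 lb
  K2O: 219.0·0.6834 = 149.7 lb
  MgO: 297.6·0.2153 + 1173·0.3221 = 441.9 lb
  CaO: 297.6·0.3028 + 325.2·0.4779 = 245.5 lb
  SiO2: 1173·0.6273 + 325.2·0.5191 = 904.6 lb
  ZnO: 162.8·0.9980 = 162.5 lb
LOI: 297.6·0.4819 + 219.0·0.3166 + 1173·0.05060 + 325.2·0.003000 + 162.8·0.002000 + 489.2·0.2242 = 383.1 lb
Net of LOI, the glass mass = 2667 − 383.1 = 2284 lb (matching Σ of the oxides)
each wt % is 100 × oxide ÷ glass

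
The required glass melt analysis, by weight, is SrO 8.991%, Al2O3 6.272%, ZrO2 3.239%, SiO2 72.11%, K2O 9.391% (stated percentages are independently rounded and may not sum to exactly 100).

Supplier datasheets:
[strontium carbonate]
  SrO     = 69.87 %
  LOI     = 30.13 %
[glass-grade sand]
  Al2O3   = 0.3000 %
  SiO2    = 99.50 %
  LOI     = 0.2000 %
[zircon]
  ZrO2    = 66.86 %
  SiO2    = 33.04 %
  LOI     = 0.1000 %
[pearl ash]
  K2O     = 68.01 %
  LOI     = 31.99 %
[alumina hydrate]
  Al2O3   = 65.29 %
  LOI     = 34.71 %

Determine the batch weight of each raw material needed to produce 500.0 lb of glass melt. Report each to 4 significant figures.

Batch per 500.0 lb glass melt:
  strontium carbonate: 64.34 lb
  glass-grade sand: 354.3 lb
  zircon: 24.22 lb
  pearl ash: 69.04 lb
  alumina hydrate: 46.40 lb
Total batch = 558.3 lb; LOI loss = 58.31 lb; yield = 89.56%

Every computation maintains full precision in every operation; values along the way are printed rounded off to 4 significant digits on the page — exactly one rounding lands on every reported number. All derived quantities, which include five oxide percentages, yield, the totals, glass mass, ignition loss, are rebuilt at full float precision, as written in problem or answer, starting from the weights for 500.0 lb of glass.
Target oxide masses per 500.0 lb glass melt:
  SrO: 8.991% × 500.0 = 44.96 lb
  Al2O3: 6.272% × 500.0 = 31.36 lb
  ZrO2: 3.239% × 500.0 = 16.20 lb
  SiO2: 72.11% × 500.0 = 360.6 lb
  K2O: 9.391% × 500.0 = 46.96 lb
Mass-balance tally per oxide using the reported weights, at the basis given (every target is met by its sum up to rounding of the answer):
  SrO: 64.34·0.6987 = 44.95 lb (target 44.96 lb)
  Al2O3: 354.3·0.003000 + 46.40·0.6529 = 31.36 lb (target 31.36 lb)
  ZrO2: 24.22·0.6686 = 16.19 lb (target 16.20 lb)
  SiO2: 354.3·0.9950 + 24.22·0.3304 = 360.5 lb (target 360.6 lb)
  K2O: 69.04·0.6801 = 46.95 lb (target 46.96 lb)
Consistency of the glass mass: net batch after ignition = 500.0 lb (oxide target masses add up to 500.0 lb; against the stated basis, 500.0 lb — differing by rounding only).
Whole-batch sum: Σ batch = 558.3 lb; LOI removed, Σ of batch·LOI: 58.31 lb; glass ÷ batch gives a yield of 89.56%.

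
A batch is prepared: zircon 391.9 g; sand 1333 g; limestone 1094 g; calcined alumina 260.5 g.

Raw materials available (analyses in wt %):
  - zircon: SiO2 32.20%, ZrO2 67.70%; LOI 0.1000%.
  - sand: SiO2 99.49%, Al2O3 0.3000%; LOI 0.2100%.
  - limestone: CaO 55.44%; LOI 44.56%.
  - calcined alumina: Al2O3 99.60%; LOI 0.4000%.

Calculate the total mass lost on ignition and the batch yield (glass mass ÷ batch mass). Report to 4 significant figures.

The intermediate values appear (rounded to 4 significant figures) as written — all arithmetic maintains full precision throughout — each reported result is rounded a single time. Derived quantities are computed in full precision (ignition loss, glass mass, the four compositions, yield, the totals) from the weighed amounts at 2588 g of glass, as quoted within either problem or answer.
Loss on ignition, line by line:
  zircon: 391.9 × 0.001000 = 0.3919 g
  sand: 1333 × 0.002100 = 2.799 g
  limestone: 1094 × 0.4456 = 487.5 g
  calcined alumina: 260.5 × 0.004000 = 1.042 g
Total LOI = 491.7 g
Glass = batch − LOI = 3079 − 491.7 = 2588 g

LOI loss = 491.7 g; glass = 2588 g; yield = 84.03%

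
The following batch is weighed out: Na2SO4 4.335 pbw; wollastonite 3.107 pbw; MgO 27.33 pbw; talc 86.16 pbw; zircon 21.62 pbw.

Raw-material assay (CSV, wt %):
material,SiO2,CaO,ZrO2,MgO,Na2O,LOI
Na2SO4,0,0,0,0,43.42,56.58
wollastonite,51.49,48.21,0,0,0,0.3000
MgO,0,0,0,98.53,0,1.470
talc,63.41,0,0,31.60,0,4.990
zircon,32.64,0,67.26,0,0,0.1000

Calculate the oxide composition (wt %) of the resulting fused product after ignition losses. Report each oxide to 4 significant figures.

Glass mass = 135.4 pbw (batch 142.6 − LOI 7.185).
Composition: SiO2 46.75%, CaO 1.107%, ZrO2 10.74%, MgO 40.01%, Na2O 1.390%

The working math holds full float precision at each step; intermediates are shown, rounded to four significant digits, in the working — a single rounding produces each reported number — all derived quantities (five oxide percentages, totals, ignition loss, yield, glass mass) are rebuilt in full precision using the weight values on 135.4 pbw of glass exactly as shown in the problem or answer text.
Mass of each oxide from the mix:
  SiO2: 3.107·0.5149 + 86.16·0.6341 + 21.62·0.3264 = 63.29 pbw
  CaO: 3.107·0.4821 = 1.498 pbw
  ZrO2: 21.62·0.6726 = 14.54 pbw
  MgO: 27.33·0.9853 + 86.16·0.3160 = 54.15 pbw
  Na2O: 4.335·0.4342 = 1.882 pbw
LOI: 4.335·0.5658 + 3.107·0.003000 + 27.33·0.01470 + 86.16·0.04990 + 21.62·0.001000 = 7.185 pbw
Net of LOI, the glass mass = 142.6 − 7.185 = 135.4 pbw (= Σ oxide masses)
each oxide over glass, ×100, is wt %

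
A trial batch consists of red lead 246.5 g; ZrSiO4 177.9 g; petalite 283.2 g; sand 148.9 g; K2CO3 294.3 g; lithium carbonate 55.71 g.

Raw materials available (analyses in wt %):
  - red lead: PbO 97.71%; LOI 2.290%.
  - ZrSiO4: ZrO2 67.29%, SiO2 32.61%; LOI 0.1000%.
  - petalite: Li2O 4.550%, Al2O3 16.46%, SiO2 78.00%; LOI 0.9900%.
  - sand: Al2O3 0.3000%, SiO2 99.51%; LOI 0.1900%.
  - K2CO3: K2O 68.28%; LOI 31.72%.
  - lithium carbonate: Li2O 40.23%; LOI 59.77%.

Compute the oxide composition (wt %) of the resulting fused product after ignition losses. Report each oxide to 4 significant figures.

Glass mass = 1071 g (batch 1207 − LOI 135.6).
Composition: PbO 22.49%, K2O 18.76%, Li2O 3.296%, Al2O3 4.394%, ZrO2 11.18%, SiO2 39.88%

The whole derivation runs at full precision throughout — mid-chain values are shown, rounded to four significant digits, across the worked steps; a single rounding yields every reported number; derived quantities are recomputed at full precision (the six compositions, yield, LOI, totals, glass mass) using the weight values at 1071 g of glass, exactly as printed in problem or answer.
Delivered oxide masses:
  PbO: 246.5·0.9771 = 240.9 g
  K2O: 294.3·0.6828 = 200.9 g
  Li2O: 283.2·0.04550 + 55.71·0.4023 = 35.30 g
  Al2O3: 283.2·0.1646 + 148.9·0.003000 = 47.06 g
  ZrO2: 177.9·0.6729 = 119.7 g
  SiO2: 177.9·0.3261 + 283.2·0.7800 + 148.9·0.9951 = 427.1 g
LOI: 246.5·0.02290 + 177.9·0.001000 + 283.2·0.009900 + 148.9·0.001900 + 294.3·0.3172 + 55.71·0.5977 = 135.6 g
The glass mass, total less LOI, = 1207 − 135.6 = 1071 g (= the summed oxide contributions)
wt % = 100 × oxide mass / glass mass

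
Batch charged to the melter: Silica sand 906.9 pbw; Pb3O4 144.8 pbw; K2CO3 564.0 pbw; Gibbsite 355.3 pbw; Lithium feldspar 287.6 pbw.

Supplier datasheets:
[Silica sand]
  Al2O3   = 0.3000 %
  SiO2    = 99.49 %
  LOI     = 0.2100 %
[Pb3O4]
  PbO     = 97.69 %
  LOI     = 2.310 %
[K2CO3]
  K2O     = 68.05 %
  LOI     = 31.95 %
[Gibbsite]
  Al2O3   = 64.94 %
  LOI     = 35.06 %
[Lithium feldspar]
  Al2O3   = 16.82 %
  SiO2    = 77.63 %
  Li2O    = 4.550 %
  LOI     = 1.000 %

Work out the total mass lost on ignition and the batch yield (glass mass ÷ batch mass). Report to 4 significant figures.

The intermediate values are printed (rounded to four significant digits) in the working. All internal work runs at full float precision throughout — each reported figure sees exactly one rounding; derived quantities are rebuilt in exact precision (the five compositions, LOI, glass mass, the yield, the totals) using the weight values on 1946 pbw of glass exactly as printed in the problem or answer text.
LOI of each material in turn:
  Silica sand: 906.9 × 0.002100 = 1.904 pbw
  Pb3O4: 144.8 × 0.02310 = 3.345 pbw
  K2CO3: 564.0 × 0.3195 = 180.2 pbw
  Gibbsite: 355.3 × 0.3506 = 124.6 pbw
  Lithium feldspar: 287.6 × 0.01000 = 2.876 pbw
Total LOI = 312.9 pbw
Glass = batch − LOI = 2259 − 312.9 = 1946 pbw

LOI loss = 312.9 pbw; glass = 1946 pbw; yield = 86.15%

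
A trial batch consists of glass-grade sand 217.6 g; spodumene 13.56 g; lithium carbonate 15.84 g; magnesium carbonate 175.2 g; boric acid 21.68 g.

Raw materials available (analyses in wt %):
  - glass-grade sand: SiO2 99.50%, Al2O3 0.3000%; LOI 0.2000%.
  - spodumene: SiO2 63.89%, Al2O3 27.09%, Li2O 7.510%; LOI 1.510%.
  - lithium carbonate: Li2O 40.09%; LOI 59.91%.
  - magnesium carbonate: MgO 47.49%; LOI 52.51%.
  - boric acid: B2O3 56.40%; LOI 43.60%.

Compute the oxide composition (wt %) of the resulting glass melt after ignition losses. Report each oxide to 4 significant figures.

Glass mass = 332.3 g (batch 443.9 − LOI 111.6).
Composition: B2O3 3.680%, MgO 25.04%, SiO2 67.76%, Al2O3 1.302%, Li2O 2.217%

Intermediates are displayed with 4-significant-digit rounding alongside each step; all internal work maintains full precision throughout; each reported number carries a single rounding; all derived quantities are recomputed in full float precision (the totals, net glass mass, LOI, yield, the five compositions) starting from the weights per 332.3 g of glass as written in the problem or the answer.
Per-oxide mass from batch:
  B2O3: 21.68·0.5640 = 12.23 g
  MgO: 175.2·0.4749 = 83.20 g
  SiO2: 217.6·0.9950 + 13.56·0.6389 = 225.2 g
  Al2O3: 217.6·0.003000 + 13.56·0.2709 = 4.326 g
  Li2O: 13.56·0.07510 + 15.84·0.4009 = 7.369 g
LOI: 217.6·0.002000 + 13.56·0.01510 + 15.84·0.5991 + 175.2·0.5251 + 21.68·0.4360 = 111.6 g
Resulting glass, batch − LOI: 443.9 − 111.6 = 332.3 g (= Σ oxide masses)
wt % = 100 × oxide mass / glass mass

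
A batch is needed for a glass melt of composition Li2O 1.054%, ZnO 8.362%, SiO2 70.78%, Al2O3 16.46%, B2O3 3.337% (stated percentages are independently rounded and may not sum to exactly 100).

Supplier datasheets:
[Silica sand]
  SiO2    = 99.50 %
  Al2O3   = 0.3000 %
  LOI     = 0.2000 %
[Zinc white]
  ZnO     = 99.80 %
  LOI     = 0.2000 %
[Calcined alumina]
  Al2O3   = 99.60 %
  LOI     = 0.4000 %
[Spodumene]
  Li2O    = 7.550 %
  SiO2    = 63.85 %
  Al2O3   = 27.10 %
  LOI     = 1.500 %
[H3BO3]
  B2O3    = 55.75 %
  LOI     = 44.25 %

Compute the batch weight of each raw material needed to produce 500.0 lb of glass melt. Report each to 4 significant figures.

Batch per 500.0 lb glass melt:
  Silica sand: 310.9 lb
  Zinc white: 41.89 lb
  Calcined alumina: 62.70 lb
  Spodumene: 69.80 lb
  H3BO3: 29.93 lb
Total batch = 515.2 lb; LOI loss = 15.25 lb; yield = 97.04%

Full precision is held in all steps; the intermediate values are shown, rounded to four significant figures, across the worked steps; a single rounding produces each reported result — derived quantities (totals, net glass mass, the five compositions, the yield, ignition loss) are carried starting from the weights on 500.0 lb of glass in full float precision as quoted within either problem or answer.
Target oxide masses per 500.0 lb glass melt:
  Li2O: 1.054% × 500.0 = 5.270 lb
  ZnO: 8.362% × 500.0 = 41.81 lb
  SiO2: 70.78% × 500.0 = 353.9 lb
  Al2O3: 16.46% × 500.0 = 82.30 lb
  B2O3: 3.337% × 500.0 = 16.68 lb
A balance pass over the oxides, with the batch weights as given, for the quoted basis mass (oxide sums agree with the targets net of answer rounding effects):
  Li2O: 69.80·0.07550 = 5.270 lb (target 5.270 lb)
  ZnO: 41.89·0.9980 = 41.81 lb (target 41.81 lb)
  SiO2: 310.9·0.9950 + 69.80·0.6385 = 353.9 lb (target 353.9 lb)
  Al2O3: 310.9·0.003000 + 62.70·0.9960 + 69.80·0.2710 = 82.30 lb (target 82.30 lb)
  B2O3: 29.93·0.5575 = 16.69 lb (target 16.68 lb)
Glass-mass sanity pass: total charge less LOI = 500.0 lb (the targets, summed, come to 500.0 lb; basis as stated: 500.0 lb — differing by rounding only).
Adding the batch up: Σ batch = 515.2 lb; LOI removed, Σ of batch·LOI: 15.25 lb; as yield: glass ÷ batch → 97.04%.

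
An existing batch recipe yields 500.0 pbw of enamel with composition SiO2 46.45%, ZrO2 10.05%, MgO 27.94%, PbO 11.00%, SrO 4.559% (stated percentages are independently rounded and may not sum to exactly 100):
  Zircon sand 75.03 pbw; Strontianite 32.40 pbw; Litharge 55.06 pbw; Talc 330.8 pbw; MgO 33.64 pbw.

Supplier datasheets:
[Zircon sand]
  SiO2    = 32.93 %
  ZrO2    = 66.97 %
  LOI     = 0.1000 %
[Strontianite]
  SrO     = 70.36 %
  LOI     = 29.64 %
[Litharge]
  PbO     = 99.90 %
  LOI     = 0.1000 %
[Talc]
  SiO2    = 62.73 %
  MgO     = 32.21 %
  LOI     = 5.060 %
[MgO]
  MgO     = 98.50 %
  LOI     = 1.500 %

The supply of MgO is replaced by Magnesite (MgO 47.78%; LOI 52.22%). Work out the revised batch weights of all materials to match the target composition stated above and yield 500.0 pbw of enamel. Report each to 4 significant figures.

Revised batch per 500.0 pbw enamel:
  Zircon sand: 75.03 pbw
  Strontianite: 32.40 pbw
  Litharge: 55.06 pbw
  Talc: 330.8 pbw
  Magnesite: 69.35 pbw
Total batch = 562.6 pbw; LOI loss = 62.69 pbw

All arithmetic carries full precision end to end; working values appear with 4-significant-figure rounding within the worked lines. Each reported result takes a single rounding; the derived quantities are carried from the batch weights on 500.0 pbw of glass at full precision (LOI, yield, net glass mass, totals, the five compositions) as set out in either problem or answer.
The oxide mass targets at 500.0 pbw enamel:
  SiO2: 46.45% × 500.0 = 232.2 pbw
  ZrO2: 10.05% × 500.0 = 50.25 pbw
  MgO: 27.94% × 500.0 = 139.7 pbw
  PbO: 11.00% × 500.0 = 55.00 pbw
  SrO: 4.559% × 500.0 = 22.80 pbw
Oxide-by-oxide audit applying the batch weights above, relative to the basis at hand (sum by sum, the targets are met inside rounding margins):
  SiO2: 75.03·0.3293 + 330.8·0.6273 = 232.2 pbw (target 232.2 pbw)
  ZrO2: 75.03·0.6697 = 50.25 pbw (target 50.25 pbw)
  MgO: 330.8·0.3221 + 69.35·0.4778 = 139.7 pbw (target 139.7 pbw)
  PbO: 55.06·0.9990 = 55.00 pbw (target 55.00 pbw)
  SrO: 32.40·0.7036 = 22.80 pbw (target 22.80 pbw)
Mass balance on the glass: Σ batch − LOI loss = 500.0 pbw (targets for the oxides total 500.0 pbw; basis as stated: 500.0 pbw — rounding explains the deltas).
Adding the batch up: Σ batch = 562.6 pbw; loss to ignition Σ batch·LOI = 62.69 pbw; yield: glass divided by total = 88.86%.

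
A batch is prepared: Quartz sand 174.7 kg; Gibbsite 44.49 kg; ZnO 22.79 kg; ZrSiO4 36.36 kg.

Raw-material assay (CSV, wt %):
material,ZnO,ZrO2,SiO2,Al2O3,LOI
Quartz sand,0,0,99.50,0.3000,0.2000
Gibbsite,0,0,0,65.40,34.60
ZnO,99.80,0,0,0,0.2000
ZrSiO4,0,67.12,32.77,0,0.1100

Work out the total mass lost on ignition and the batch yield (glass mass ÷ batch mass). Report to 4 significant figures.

Each numeric step maintains full float precision at every stage. Mid-chain values are shown rounded to 4 significant digits between the steps. A single rounding finalizes each reported result — all derived quantities, including four oxide percentages, the totals, net glass mass, ignition loss, the yield, are rebuilt from the batch weights per 262.5 kg of glass at full precision, as written in either problem or answer.
Loss on ignition, line by line:
  Quartz sand: 174.7 × 0.002000 = 0.3494 kg
  Gibbsite: 44.49 × 0.3460 = 15.39 kg
  ZnO: 22.79 × 0.002000 = 0.04558 kg
  ZrSiO4: 36.36 × 0.001100 = 0.04000 kg
Total LOI = 15.83 kg
Glass = batch − LOI = 278.3 − 15.83 = 262.5 kg

LOI loss = 15.83 kg; glass = 262.5 kg; yield = 94.31%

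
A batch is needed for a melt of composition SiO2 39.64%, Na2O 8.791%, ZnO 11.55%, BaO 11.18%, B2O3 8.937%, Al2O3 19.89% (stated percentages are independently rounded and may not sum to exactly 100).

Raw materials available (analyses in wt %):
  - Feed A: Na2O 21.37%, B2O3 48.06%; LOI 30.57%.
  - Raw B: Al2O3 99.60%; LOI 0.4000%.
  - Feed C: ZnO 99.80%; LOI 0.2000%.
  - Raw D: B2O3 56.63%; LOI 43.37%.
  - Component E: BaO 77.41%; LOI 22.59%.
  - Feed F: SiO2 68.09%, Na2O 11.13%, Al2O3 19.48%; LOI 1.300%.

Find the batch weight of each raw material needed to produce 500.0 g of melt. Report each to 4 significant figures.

Mid-chain values are printed rounded to 4 significant digits in the printout; all internal work maintains full float precision from first step to last; a single rounding produces every reported number; the derived quantities (totals, six oxide percentages, ignition loss, the yield, glass mass) are rebuilt at exact precision using the weight values on 500.0 g of glass as they appear in problem or answer.
Per-oxide target masses for 500.0 g melt:
  SiO2: 39.64% × 500.0 = 198.2 g
  Na2O: 8.791% × 500.0 = 43.96 g
  ZnO: 11.55% × 500.0 = 57.75 g
  BaO: 11.18% × 500.0 = 55.90 g
  B2O3: 8.937% × 500.0 = 44.68 g
  Al2O3: 19.89% × 500.0 = 99.45 g
Mass-balance tally per oxide on the weights just shown, per the basis as stated (every target is met by its sum within answer rounding):
  SiO2: 291.1·0.6809 = 198.2 g (target 198.2 g)
  Na2O: 54.08·0.2137 + 291.1·0.1113 = 43.96 g (target 43.96 g)
  ZnO: 57.87·0.9980 = 57.75 g (target 57.75 g)
  BaO: 72.21·0.7741 = 55.90 g (target 55.90 g)
  B2O3: 54.08·0.4806 + 33.01·0.5663 = 44.68 g (target 44.68 g)
  Al2O3: 42.92·0.9960 + 291.1·0.1948 = 99.45 g (target 99.45 g)
The glass-mass cross-check: whole batch net of LOI = 500.0 g (targets for the oxides total 499.9 g; against the stated basis, 500.0 g — deltas are rounding alone).
Whole-batch sum: Σ batch = 551.2 g; the LOI term Σ batch·LOI equals 51.23 g; yield: glass divided by total = 90.71%.

Batch per 500.0 g melt:
  Feed A: 54.08 g
  Raw B: 42.92 g
  Feed C: 57.87 g
  Raw D: 33.01 g
  Component E: 72.21 g
  Feed F: 291.1 g
Total batch = 551.2 g; LOI loss = 51.23 g; yield = 90.71%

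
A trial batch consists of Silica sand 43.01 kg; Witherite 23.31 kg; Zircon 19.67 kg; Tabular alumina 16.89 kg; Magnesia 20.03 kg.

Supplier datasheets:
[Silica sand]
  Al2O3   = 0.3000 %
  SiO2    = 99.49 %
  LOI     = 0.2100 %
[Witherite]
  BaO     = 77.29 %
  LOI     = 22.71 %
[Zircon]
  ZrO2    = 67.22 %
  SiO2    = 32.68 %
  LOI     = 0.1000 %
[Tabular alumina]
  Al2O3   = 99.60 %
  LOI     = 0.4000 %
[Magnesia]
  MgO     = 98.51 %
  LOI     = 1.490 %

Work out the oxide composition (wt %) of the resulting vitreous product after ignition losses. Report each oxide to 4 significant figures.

Glass mass = 117.1 kg (batch 122.9 − LOI 5.770).
Composition: Al2O3 14.47%, ZrO2 11.29%, BaO 15.38%, SiO2 42.02%, MgO 16.84%

Every computation carries full float precision throughout; mid-chain values appear, rounded to 4 significant digits, in the printout. Each reported result takes just one rounding. Derived quantities (the yield, ignition loss, five oxide percentages, totals, net glass mass) are rebuilt at full float precision from the weighed amounts per 117.1 kg of glass as quoted within either problem or answer.
Per-oxide mass from batch:
  Al2O3: 43.01·0.003000 + 16.89·0.9960 = 16.95 kg
  ZrO2: 19.67·0.6722 = 13.22 kg
  BaO: 23.31·0.7729 = 18.02 kg
  SiO2: 43.01·0.9949 + 19.67·0.3268 = 49.22 kg
  MgO: 20.03·0.9851 = 19.73 kg
LOI: 43.01·0.002100 + 23.31·0.2271 + 19.67·0.001000 + 16.89·0.004000 + 20.03·0.01490 = 5.770 kg
Resulting glass, batch − LOI: 122.9 − 5.770 = 117.1 kg (= the summed oxide contributions)
wt %: oxide over glass, times 100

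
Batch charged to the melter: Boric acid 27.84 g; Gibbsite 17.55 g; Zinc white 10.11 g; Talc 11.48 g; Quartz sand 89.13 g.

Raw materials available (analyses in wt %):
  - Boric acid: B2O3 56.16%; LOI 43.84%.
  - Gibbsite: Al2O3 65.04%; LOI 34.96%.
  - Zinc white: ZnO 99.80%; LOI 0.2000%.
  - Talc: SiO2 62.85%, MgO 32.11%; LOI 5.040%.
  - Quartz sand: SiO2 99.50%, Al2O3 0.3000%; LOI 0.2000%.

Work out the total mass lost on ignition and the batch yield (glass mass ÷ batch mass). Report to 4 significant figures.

LOI loss = 19.12 g; glass = 137.0 g; yield = 87.75%

The working math maintains full float precision at each step. The intermediate values appear rounded to four significant digits as written; every reported figure undergoes a single rounding. All derived quantities, including the five compositions, net glass mass, ignition loss, the yield, totals, are computed using the weight values at 137.0 g of glass at full float precision, as given in question or answer.
Each material's LOI contribution:
  Boric acid: 27.84 × 0.4384 = 12.21 g
  Gibbsite: 17.55 × 0.3496 = 6.135 g
  Zinc white: 10.11 × 0.002000 = 0.02022 g
  Talc: 11.48 × 0.05040 = 0.5786 g
  Quartz sand: 89.13 × 0.002000 = 0.1783 g
Total LOI = 19.12 g
Glass = batch − LOI = 156.1 − 19.12 = 137.0 g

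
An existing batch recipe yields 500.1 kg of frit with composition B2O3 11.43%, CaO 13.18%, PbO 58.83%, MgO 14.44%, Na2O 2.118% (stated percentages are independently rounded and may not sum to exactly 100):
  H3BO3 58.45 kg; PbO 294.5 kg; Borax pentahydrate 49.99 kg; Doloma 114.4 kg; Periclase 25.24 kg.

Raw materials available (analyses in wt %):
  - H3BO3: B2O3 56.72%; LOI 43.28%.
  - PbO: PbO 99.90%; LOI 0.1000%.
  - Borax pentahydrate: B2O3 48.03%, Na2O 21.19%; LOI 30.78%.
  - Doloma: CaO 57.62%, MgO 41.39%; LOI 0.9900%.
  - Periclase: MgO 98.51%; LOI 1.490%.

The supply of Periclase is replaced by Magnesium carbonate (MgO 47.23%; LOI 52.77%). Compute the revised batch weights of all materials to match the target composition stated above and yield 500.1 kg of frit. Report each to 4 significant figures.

Revised batch per 500.1 kg frit:
  H3BO3: 58.45 kg
  PbO: 294.5 kg
  Borax pentahydrate: 49.99 kg
  Doloma: 114.4 kg
  Magnesium carbonate: 52.65 kg
Total batch = 570.0 kg; LOI loss = 69.89 kg

The whole derivation holds full precision at each step; in-progress results are shown with 4-significant-figure rounding within the worked lines — every reported figure is rounded just once; derived quantities (totals, yield, ignition loss, five oxide percentages, glass mass) are re-derived at exact precision from the batch weights at 500.1 kg of glass as written in either problem or answer.
Target oxide masses per 500.1 kg frit:
  B2O3: 11.43% × 500.1 = 57.16 kg
  CaO: 13.18% × 500.1 = 65.91 kg
  PbO: 58.83% × 500.1 = 294.2 kg
  MgO: 14.44% × 500.1 = 72.21 kg
  Na2O: 2.118% × 500.1 = 10.59 kg
A balance pass over the oxides, applying the batch weights above, against the basis in use (each sum matches its target mass net of answer rounding effects):
  B2O3: 58.45·0.5672 + 49.99·0.4803 = 57.16 kg (target 57.16 kg)
  CaO: 114.4·0.5762 = 65.92 kg (target 65.91 kg)
  PbO: 294.5·0.9990 = 294.2 kg (target 294.2 kg)
  MgO: 114.4·0.4139 + 52.65·0.4723 = 72.22 kg (target 72.21 kg)
  Na2O: 49.99·0.2119 = 10.59 kg (target 10.59 kg)
Glass-mass closure: whole batch net of LOI = 500.1 kg (the Σ of target masses is 500.1 kg; the stated basis being 500.1 kg — differing by rounding only).
Summing the batch: Σ batch = 570.0 kg; loss to ignition Σ batch·LOI = 69.89 kg; as yield: glass ÷ batch → 87.74%.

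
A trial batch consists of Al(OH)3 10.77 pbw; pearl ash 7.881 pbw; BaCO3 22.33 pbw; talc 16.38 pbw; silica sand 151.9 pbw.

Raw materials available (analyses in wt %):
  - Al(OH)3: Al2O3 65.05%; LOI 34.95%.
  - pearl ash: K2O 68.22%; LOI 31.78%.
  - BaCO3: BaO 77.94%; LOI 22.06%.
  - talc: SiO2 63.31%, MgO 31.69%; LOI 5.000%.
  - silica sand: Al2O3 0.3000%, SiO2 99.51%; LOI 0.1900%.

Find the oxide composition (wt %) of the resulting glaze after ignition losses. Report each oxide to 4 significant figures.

Working values appear, rounded to four significant digits, between the steps — all arithmetic keeps full float precision at every stage; every reported figure undergoes a single rounding. The derived quantities, including the totals, LOI, five oxide percentages, net glass mass, the yield, are carried from the weighed amounts for 197.0 pbw of glass in exact precision as set out in the problem or answer text.
Per-oxide mass from batch:
  Al2O3: 10.77·0.6505 + 151.9·0.003000 = 7.462 pbw
  SiO2: 16.38·0.6331 + 151.9·0.9951 = 161.5 pbw
  BaO: 22.33·0.7794 = 17.40 pbw
  K2O: 7.881·0.6822 = 5.376 pbw
  MgO: 16.38·0.3169 = 5.191 pbw
LOI: 10.77·0.3495 + 7.881·0.3178 + 22.33·0.2206 + 16.38·0.05000 + 151.9·0.001900 = 12.30 pbw
The glass mass, total less LOI, = 209.3 − 12.30 = 197.0 pbw (consistent with Σ oxide mass)
oxide / glass × 100 gives the wt %

Glass mass = 197.0 pbw (batch 209.3 − LOI 12.30).
Composition: Al2O3 3.788%, SiO2 82.01%, BaO 8.836%, K2O 2.730%, MgO 2.635%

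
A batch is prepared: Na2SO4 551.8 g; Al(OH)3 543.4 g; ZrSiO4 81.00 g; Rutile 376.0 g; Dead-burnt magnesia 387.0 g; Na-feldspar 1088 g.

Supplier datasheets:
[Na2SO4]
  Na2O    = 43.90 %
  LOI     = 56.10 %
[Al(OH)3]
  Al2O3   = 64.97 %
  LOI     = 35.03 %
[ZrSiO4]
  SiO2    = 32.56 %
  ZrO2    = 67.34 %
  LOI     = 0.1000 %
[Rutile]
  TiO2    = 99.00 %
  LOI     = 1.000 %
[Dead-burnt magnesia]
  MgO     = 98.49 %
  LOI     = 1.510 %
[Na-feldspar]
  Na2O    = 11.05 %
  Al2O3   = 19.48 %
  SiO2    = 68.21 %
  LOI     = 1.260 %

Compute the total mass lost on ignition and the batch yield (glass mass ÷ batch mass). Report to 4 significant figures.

The intermediate values are displayed (rounded to four significant digits) at each printed step; the whole derivation maintains full precision all the way through; each reported value undergoes a single rounding; the derived quantities (LOI, the totals, yield, six oxide percentages, net glass mass) are re-derived at full float precision from the weighed amounts at 2504 g of glass, exactly as printed in the question or the answer.
Per-material ignition loss:
  Na2SO4: 551.8 × 0.5610 = 309.6 g
  Al(OH)3: 543.4 × 0.3503 = 190.4 g
  ZrSiO4: 81.00 × 0.001000 = 0.08100 g
  Rutile: 376.0 × 0.01000 = 3.760 g
  Dead-burnt magnesia: 387.0 × 0.01510 = 5.844 g
  Na-feldspar: 1088 × 0.01260 = 13.71 g
Total LOI = 523.3 g
Glass = batch − LOI = 3027 − 523.3 = 2504 g

LOI loss = 523.3 g; glass = 2504 g; yield = 82.71%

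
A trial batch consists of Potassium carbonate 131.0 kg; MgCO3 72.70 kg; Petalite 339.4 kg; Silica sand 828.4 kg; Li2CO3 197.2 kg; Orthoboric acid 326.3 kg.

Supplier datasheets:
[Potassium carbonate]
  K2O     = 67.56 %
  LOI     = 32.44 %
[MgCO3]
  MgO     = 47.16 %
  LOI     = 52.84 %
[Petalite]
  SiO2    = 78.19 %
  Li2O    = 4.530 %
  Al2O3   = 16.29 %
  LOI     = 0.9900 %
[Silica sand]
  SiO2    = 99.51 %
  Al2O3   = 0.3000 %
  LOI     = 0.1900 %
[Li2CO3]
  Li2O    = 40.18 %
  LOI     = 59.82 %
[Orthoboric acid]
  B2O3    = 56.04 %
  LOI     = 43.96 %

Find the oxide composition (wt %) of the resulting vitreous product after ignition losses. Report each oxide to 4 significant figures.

Glass mass = 1548 kg (batch 1895 − LOI 347.3).
Composition: SiO2 70.41%, K2O 5.718%, B2O3 11.81%, MgO 2.215%, Li2O 6.113%, Al2O3 3.733%

The intermediate values are displayed rounded to four significant figures at each printed step. The whole derivation holds full float precision in all steps. Every reported result is rounded exactly once — all derived quantities (LOI, the six compositions, totals, yield, glass mass) are computed in full precision starting from the weights for 1548 kg of glass as given in the question or the answer.
Per-oxide mass from batch:
  SiO2: 339.4·0.7819 + 828.4·0.9951 = 1090 kg
  K2O: 131.0·0.6756 = 88.50 kg
  B2O3: 326.3·0.5604 = 182.9 kg
  MgO: 72.70·0.4716 = 34.29 kg
  Li2O: 339.4·0.04530 + 197.2·0.4018 = 94.61 kg
  Al2O3: 339.4·0.1629 + 828.4·0.003000 = 57.77 kg
LOI: 131.0·0.3244 + 72.70·0.5284 + 339.4·0.009900 + 828.4·0.001900 + 197.2·0.5982 + 326.3·0.4396 = 347.3 kg
Glass = total batch minus LOI = 1895 − 347.3 = 1548 kg (= Σ oxide masses)
wt % = 100 × oxide mass / glass mass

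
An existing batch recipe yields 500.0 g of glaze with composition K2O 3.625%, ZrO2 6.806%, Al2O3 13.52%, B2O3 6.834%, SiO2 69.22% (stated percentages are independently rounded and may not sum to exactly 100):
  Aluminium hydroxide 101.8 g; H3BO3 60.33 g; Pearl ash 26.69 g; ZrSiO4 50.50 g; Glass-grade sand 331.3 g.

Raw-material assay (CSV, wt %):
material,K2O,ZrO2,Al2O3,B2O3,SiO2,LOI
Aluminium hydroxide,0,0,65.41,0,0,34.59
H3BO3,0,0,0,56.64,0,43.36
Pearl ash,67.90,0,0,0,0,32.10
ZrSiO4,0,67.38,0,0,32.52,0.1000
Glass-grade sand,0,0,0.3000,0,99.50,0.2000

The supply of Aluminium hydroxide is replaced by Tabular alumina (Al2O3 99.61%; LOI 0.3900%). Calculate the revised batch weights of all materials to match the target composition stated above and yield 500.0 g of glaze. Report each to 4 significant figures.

Each numeric step keeps full precision from start to finish; working values are shown rounded to 4 significant figures when written out. Each reported value is rounded exactly once — the derived quantities, including five oxide percentages, the yield, net glass mass, totals, ignition loss, are computed from the weighed amounts per 500.0 g of glass in full float precision precisely as stated by the problem or answer text.
Per-oxide target masses for 500.0 g glaze:
  K2O: 3.625% × 500.0 = 18.12 g
  ZrO2: 6.806% × 500.0 = 34.03 g
  Al2O3: 13.52% × 500.0 = 67.60 g
  B2O3: 6.834% × 500.0 = 34.17 g
  SiO2: 69.22% × 500.0 = 346.1 g
A balance pass over the oxides, working from each reported weight, versus the basis set out (sum by sum, the targets are met once rounding is allowed for):
  K2O: 26.69·0.6790 = 18.12 g (target 18.12 g)
  ZrO2: 50.50·0.6738 = 34.03 g (target 34.03 g)
  Al2O3: 66.87·0.9961 + 331.3·0.003000 = 67.60 g (target 67.60 g)
  B2O3: 60.33·0.5664 = 34.17 g (target 34.17 g)
  SiO2: 50.50·0.3252 + 331.3·0.9950 = 346.1 g (target 346.1 g)
Consistency of the glass mass: Σ batch − LOI loss = 500.0 g (summing oxide targets gives 500.0 g; versus the stated basis of 500.0 g — deltas are rounding alone).
Whole-batch sum: Σ batch = 535.7 g; the LOI term Σ batch·LOI equals 35.70 g; yield: glass divided by total = 93.34%.

Revised batch per 500.0 g glaze:
  Tabular alumina: 66.87 g
  H3BO3: 60.33 g
  Pearl ash: 26.69 g
  ZrSiO4: 50.50 g
  Glass-grade sand: 331.3 g
Total batch = 535.7 g; LOI loss = 35.70 g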